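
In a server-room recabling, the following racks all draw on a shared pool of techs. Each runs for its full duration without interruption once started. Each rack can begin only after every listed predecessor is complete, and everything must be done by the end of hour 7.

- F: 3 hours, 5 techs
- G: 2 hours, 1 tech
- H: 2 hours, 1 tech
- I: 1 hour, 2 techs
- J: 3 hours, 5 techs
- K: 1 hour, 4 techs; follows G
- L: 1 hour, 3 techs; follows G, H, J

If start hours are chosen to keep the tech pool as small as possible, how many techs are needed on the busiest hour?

7

Early-start (F@1, G@1, H@1, I@1, J@1, K@3, L@4) gives peak 14: h1:14  h2:12  h3:14  h4:3  h5:0  h6:0  h7:0.
Shift I→3, J→4, K→7, L→7.
Schedule F@1, G@1, H@1, I@3, J@4, K@7, L@7: h1:7  h2:7  h3:7  h4:5  h5:5  h6:5  h7:7 — peak 7.
Total tech-hours = 43 over 7 hours ⇒ peak ≥ ⌈43/7⌉ = 7, so 7 is optimal.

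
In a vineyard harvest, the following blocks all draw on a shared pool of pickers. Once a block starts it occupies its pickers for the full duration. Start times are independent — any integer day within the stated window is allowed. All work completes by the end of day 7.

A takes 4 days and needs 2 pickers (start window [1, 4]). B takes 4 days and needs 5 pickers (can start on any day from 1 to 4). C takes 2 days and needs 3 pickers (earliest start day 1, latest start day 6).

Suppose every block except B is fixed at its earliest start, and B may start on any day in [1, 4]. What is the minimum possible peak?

B@1: d1:10  d2:10  d3:7  d4:7  d5:0  d6:0  d7:0 → peak 10
B@2: d1:5  d2:10  d3:7  d4:7  d5:5  d6:0  d7:0 → peak 10
B@3: d1:5  d2:5  d3:7  d4:7  d5:5  d6:5  d7:0 → peak 7
B@4: d1:5  d2:5  d3:2  d4:7  d5:5  d6:5  d7:5 → peak 7
Best is B@3, peak 7.

7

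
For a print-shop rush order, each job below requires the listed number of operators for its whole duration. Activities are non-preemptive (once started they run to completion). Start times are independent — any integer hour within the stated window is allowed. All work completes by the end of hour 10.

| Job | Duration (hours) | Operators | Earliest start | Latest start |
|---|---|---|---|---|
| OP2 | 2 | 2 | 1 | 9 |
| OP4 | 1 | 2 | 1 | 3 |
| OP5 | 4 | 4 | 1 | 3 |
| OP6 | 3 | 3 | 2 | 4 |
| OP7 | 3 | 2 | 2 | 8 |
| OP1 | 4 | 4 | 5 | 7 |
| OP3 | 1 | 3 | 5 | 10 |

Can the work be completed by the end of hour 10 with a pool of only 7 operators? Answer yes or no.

Schedule OP2@1, OP4@1, OP5@2, OP6@3, OP7@6, OP1@6, OP3@9: h1:4  h2:6  h3:7  h4:7  h5:7  h6:6  h7:6  h8:6  h9:7  h10:0 — peak 7 ≤ 7.

yes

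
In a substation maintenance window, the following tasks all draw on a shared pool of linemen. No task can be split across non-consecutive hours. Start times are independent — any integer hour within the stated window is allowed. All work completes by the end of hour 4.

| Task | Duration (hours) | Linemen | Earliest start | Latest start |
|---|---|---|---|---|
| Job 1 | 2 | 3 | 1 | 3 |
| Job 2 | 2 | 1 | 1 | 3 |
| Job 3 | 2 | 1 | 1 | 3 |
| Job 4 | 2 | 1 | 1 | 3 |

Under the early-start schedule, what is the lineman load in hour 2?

At early start, hour 2 has: Job 1, Job 2, Job 3, Job 4.
Demand: 3 + 1 + 1 + 1 = 6.

6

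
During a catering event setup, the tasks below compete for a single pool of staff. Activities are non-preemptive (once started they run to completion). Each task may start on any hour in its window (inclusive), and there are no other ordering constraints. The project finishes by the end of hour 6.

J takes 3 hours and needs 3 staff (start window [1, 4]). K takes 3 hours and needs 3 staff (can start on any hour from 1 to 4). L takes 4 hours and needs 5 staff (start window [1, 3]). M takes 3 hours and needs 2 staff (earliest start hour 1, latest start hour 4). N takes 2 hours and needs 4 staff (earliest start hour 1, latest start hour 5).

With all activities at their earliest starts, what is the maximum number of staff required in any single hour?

17

Early-start schedule: J@1, K@1, L@1, M@1, N@1.
Load per hour: hour 1: 17, hour 2: 17, hour 3: 13, hour 4: 5, hour 5: 0, hour 6: 0.
Peak is 17.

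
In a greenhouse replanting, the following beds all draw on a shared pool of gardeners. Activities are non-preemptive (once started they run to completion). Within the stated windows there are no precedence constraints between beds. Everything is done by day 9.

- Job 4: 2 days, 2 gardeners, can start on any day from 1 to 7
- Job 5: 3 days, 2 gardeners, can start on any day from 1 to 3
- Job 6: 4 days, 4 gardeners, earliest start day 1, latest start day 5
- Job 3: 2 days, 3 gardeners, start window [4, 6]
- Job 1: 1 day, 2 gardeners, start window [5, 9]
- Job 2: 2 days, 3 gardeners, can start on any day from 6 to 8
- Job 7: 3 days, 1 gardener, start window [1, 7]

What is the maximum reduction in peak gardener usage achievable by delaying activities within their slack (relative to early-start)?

3

Early-start peak: d1:9  d2:9  d3:7  d4:7  d5:5  d6:3  d7:3  d8:0  d9:0 ⇒ 9.
Leveled (Job 4@1, Job 5@3, Job 6@1, Job 3@5, Job 1@6, Job 2@7, Job 7@5): d1:6  d2:6  d3:6  d4:6  d5:6  d6:6  d7:4  d8:3  d9:0 ⇒ 6.
Reduction 9 − 6 = 3.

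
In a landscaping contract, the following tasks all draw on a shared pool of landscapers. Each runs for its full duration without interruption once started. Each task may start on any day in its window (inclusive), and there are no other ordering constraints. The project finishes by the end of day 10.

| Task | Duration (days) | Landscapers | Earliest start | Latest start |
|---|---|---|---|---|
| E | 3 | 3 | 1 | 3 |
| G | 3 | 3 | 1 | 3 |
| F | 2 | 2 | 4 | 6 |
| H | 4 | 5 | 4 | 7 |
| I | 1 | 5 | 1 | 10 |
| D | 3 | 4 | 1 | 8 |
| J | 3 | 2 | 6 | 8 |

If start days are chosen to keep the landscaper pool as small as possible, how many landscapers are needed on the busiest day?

Early-start (E@1, G@1, F@4, H@4, I@1, D@1, J@6) gives peak 15: d1:15  d2:10  d3:10  d4:7  d5:7  d6:7  d7:7  d8:2  d9:0  d10:0.
Shift G→2, F→5, D→8, J→7.
Schedule E@1, G@2, F@5, H@4, I@1, D@8, J@7: d1:8  d2:6  d3:6  d4:8  d5:7  d6:7  d7:7  d8:6  d9:6  d10:4 — peak 8.

8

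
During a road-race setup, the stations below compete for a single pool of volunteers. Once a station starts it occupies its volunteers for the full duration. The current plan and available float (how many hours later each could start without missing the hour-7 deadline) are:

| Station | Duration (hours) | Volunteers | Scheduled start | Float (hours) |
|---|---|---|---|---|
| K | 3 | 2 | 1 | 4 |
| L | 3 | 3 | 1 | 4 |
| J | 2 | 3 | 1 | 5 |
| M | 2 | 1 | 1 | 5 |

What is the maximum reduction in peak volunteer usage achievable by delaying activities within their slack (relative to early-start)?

4

Early-start peak: h1:9  h2:9  h3:5  h4:0  h5:0  h6:0  h7:0 ⇒ 9.
Leveled (K@1, L@1, J@4, M@4): h1:5  h2:5  h3:5  h4:4  h5:4  h6:0  h7:0 ⇒ 5.
Reduction 9 − 5 = 4.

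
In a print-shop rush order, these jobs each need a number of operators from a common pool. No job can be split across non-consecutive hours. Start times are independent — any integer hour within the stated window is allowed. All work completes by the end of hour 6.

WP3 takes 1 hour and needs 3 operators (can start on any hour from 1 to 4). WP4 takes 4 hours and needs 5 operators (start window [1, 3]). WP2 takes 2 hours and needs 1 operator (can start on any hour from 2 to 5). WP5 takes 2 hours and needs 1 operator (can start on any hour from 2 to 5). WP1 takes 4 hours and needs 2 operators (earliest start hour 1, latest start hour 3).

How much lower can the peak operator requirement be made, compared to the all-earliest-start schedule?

3

Early-start peak: h1:10  h2:9  h3:9  h4:7  h5:0  h6:0 ⇒ 10.
Leveled (WP3@1, WP4@2, WP2@5, WP5@5, WP1@1): h1:5  h2:7  h3:7  h4:7  h5:7  h6:2 ⇒ 7.
Reduction 10 − 7 = 3.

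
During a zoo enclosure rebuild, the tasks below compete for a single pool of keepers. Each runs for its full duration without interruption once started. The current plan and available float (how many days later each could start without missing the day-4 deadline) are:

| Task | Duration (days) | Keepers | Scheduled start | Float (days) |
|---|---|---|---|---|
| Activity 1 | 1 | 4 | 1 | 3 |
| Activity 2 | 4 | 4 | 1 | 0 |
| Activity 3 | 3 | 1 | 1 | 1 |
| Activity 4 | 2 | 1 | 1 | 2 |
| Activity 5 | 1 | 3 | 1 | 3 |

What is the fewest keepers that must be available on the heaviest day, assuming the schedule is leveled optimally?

Early-start (Activity 1@1, Activity 2@1, Activity 3@1, Activity 4@1, Activity 5@1) gives peak 13: d1:13  d2:6  d3:5  d4:4.
Shift Activity 3→2, Activity 4→2, Activity 5→4.
Schedule Activity 1@1, Activity 2@1, Activity 3@2, Activity 4@2, Activity 5@4: d1:8  d2:6  d3:6  d4:8 — peak 8.

8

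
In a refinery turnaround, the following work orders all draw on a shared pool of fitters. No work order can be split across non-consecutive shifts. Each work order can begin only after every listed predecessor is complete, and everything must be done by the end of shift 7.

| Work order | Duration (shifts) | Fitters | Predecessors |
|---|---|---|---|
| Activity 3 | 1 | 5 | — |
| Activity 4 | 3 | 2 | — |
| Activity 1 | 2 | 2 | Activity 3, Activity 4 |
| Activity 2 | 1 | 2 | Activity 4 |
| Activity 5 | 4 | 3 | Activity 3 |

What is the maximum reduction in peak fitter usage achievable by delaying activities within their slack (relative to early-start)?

2

Early-start peak: s1:7  s2:5  s3:5  s4:7  s5:5  s6:0  s7:0 ⇒ 7.
Leveled (Activity 3@1, Activity 4@2, Activity 1@5, Activity 2@6, Activity 5@2): s1:5  s2:5  s3:5  s4:5  s5:5  s6:4  s7:0 ⇒ 5.
Reduction 7 − 5 = 2.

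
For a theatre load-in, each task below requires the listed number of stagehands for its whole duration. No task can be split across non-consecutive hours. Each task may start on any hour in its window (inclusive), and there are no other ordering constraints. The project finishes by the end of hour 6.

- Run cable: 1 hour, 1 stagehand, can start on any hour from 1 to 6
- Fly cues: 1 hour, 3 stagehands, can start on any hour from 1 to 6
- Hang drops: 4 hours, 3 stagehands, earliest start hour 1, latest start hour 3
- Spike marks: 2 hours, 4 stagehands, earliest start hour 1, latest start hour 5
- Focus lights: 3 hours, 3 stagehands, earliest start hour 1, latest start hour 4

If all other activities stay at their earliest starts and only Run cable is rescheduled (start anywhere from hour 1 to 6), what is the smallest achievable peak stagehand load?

Run cable@1: h1:14  h2:10  h3:6  h4:3  h5:0  h6:0 → peak 14
Run cable@2: h1:13  h2:11  h3:6  h4:3  h5:0  h6:0 → peak 13
Run cable@3: h1:13  h2:10  h3:7  h4:3  h5:0  h6:0 → peak 13
Run cable@4: h1:13  h2:10  h3:6  h4:4  h5:0  h6:0 → peak 13
Run cable@5: h1:13  h2:10  h3:6  h4:3  h5:1  h6:0 → peak 13
Run cable@6: h1:13  h2:10  h3:6  h4:3  h5:0  h6:1 → peak 13
Best is Run cable@2, peak 13.

13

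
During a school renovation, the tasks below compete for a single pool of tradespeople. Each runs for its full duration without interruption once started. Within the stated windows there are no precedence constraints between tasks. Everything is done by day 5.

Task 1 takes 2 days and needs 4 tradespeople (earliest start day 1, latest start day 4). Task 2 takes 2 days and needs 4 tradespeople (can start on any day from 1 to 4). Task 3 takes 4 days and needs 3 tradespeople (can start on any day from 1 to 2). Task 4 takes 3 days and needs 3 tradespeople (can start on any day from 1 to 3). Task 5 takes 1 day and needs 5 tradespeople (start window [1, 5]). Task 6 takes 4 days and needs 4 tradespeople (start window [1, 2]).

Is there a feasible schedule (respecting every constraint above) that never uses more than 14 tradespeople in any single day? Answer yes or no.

yes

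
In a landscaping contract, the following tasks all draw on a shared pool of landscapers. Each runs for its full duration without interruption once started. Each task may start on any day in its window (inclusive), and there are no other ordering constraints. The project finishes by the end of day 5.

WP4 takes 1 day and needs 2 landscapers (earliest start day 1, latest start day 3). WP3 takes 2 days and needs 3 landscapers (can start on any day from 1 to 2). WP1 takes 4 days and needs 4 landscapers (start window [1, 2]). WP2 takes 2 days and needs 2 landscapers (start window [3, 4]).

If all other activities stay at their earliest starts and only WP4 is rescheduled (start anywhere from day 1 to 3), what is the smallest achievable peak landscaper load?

8

WP4@1: d1:9  d2:7  d3:6  d4:6  d5:0 → peak 9
WP4@2: d1:7  d2:9  d3:6  d4:6  d5:0 → peak 9
WP4@3: d1:7  d2:7  d3:8  d4:6  d5:0 → peak 8
Best is WP4@3, peak 8.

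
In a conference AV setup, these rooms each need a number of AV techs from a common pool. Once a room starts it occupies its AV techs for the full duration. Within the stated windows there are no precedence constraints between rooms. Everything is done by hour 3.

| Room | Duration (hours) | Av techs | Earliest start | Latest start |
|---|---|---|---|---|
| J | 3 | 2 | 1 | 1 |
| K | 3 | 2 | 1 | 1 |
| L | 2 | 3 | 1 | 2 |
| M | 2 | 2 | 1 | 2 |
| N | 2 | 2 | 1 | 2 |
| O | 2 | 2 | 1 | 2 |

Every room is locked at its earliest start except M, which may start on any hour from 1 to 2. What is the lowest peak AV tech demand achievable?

13

M@1: h1:13  h2:13  h3:4 → peak 13
M@2: h1:11  h2:13  h3:6 → peak 13
Best is M@1, peak 13.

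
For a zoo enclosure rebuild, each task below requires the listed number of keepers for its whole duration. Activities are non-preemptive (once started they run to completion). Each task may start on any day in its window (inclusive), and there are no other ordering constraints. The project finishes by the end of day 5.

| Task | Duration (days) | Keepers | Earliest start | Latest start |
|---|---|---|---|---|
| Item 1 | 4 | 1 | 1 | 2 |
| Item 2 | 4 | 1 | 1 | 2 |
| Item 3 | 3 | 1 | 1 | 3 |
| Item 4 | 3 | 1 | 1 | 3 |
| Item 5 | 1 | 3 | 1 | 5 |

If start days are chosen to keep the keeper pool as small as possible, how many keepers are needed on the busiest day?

Early-start (Item 1@1, Item 2@1, Item 3@1, Item 4@1, Item 5@1) gives peak 7: d1:7  d2:4  d3:4  d4:2  d5:0.
Shift Item 5→5.
Schedule Item 1@1, Item 2@1, Item 3@1, Item 4@1, Item 5@5: d1:4  d2:4  d3:4  d4:2  d5:3 — peak 4.
Total keeper-days = 17 over 5 days ⇒ peak ≥ ⌈17/5⌉ = 4, so 4 is optimal.

4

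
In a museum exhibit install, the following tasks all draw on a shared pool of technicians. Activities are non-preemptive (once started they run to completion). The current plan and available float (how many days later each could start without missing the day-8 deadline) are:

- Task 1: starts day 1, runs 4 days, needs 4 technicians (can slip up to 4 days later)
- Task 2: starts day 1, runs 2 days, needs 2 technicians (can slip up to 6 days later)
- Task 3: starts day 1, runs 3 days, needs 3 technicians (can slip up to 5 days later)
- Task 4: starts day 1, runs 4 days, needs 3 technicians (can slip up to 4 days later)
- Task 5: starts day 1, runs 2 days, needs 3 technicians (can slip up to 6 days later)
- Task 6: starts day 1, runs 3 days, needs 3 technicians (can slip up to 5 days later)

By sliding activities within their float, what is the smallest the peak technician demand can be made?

8

Early-start (Task 1@1, Task 2@1, Task 3@1, Task 4@1, Task 5@1, Task 6@1) gives peak 18: d1:18  d2:18  d3:13  d4:7  d5:0  d6:0  d7:0  d8:0.
Shift Task 2→5, Task 4→5, Task 5→4, Task 6→6.
Schedule Task 1@1, Task 2@5, Task 3@1, Task 4@5, Task 5@4, Task 6@6: d1:7  d2:7  d3:7  d4:7  d5:8  d6:8  d7:6  d8:6 — peak 8.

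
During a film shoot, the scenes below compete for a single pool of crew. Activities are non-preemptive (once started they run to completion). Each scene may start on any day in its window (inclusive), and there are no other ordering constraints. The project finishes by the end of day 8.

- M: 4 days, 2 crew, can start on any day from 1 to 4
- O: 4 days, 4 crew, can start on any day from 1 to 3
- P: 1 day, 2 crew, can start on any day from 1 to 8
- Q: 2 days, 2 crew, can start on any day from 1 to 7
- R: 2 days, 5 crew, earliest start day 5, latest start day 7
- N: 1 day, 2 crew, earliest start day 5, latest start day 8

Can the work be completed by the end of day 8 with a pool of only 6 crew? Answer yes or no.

Schedule M@1, O@1, P@5, Q@5, R@7, N@5: d1:6  d2:6  d3:6  d4:6  d5:6  d6:2  d7:5  d8:5 — peak 6 ≤ 6.

yes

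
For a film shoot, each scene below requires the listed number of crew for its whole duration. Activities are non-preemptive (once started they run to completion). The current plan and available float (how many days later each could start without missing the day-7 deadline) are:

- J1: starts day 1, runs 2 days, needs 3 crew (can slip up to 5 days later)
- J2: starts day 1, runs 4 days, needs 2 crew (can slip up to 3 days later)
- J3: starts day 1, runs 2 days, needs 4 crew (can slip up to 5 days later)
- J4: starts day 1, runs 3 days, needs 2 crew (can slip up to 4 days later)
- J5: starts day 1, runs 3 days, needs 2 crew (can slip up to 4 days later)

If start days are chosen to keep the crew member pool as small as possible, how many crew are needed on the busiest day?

6

Early-start (J1@1, J2@1, J3@1, J4@1, J5@1) gives peak 13: d1:13  d2:13  d3:6  d4:2  d5:0  d6:0  d7:0.
Shift J3→3, J4→5, J5→5.
Schedule J1@1, J2@1, J3@3, J4@5, J5@5: d1:5  d2:5  d3:6  d4:6  d5:4  d6:4  d7:4 — peak 6.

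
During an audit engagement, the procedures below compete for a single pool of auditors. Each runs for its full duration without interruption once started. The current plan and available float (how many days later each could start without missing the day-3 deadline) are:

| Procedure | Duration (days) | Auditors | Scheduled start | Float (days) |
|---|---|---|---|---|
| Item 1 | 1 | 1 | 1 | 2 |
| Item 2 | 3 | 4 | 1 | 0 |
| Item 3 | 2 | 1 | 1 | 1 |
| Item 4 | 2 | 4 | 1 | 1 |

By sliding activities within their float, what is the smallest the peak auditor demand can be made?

9

Early-start (Item 1@1, Item 2@1, Item 3@1, Item 4@1) gives peak 10: d1:10  d2:9  d3:4.
Shift Item 4→2.
Schedule Item 1@1, Item 2@1, Item 3@1, Item 4@2: d1:6  d2:9  d3:8 — peak 9.
No arrangement of the 12 feasible schedules does better.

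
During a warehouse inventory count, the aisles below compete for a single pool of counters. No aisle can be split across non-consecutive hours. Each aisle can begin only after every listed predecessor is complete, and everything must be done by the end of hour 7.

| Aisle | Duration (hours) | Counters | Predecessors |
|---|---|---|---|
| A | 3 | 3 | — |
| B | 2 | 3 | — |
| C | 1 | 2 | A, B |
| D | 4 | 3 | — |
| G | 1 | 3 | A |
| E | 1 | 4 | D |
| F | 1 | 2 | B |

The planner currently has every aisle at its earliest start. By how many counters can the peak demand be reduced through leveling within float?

3

Early-start peak: h1:9  h2:9  h3:8  h4:8  h5:4  h6:0  h7:0 ⇒ 9.
Leveled (A@1, B@1, C@4, D@3, G@5, E@7, F@6): h1:6  h2:6  h3:6  h4:5  h5:6  h6:5  h7:4 ⇒ 6.
Reduction 9 − 6 = 3.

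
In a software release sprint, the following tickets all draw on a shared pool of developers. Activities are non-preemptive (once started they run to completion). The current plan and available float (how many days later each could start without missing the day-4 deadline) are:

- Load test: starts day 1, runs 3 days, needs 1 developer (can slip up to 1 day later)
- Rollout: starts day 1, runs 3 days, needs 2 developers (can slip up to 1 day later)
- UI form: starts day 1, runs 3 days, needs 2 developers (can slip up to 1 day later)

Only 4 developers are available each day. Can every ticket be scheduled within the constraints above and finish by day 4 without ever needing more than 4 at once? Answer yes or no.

no

The minimum achievable peak is 5; 4 < 5, so no feasible schedule stays within the cap.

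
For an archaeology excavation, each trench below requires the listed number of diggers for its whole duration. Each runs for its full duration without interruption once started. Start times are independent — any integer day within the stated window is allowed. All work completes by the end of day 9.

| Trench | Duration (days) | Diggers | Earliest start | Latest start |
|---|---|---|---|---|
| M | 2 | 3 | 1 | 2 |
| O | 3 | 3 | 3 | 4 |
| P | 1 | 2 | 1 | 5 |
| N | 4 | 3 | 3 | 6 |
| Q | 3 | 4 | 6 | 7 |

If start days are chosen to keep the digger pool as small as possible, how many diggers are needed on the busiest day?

6

Early-start (M@1, O@3, P@1, N@3, Q@6) gives peak 7: d1:5  d2:3  d3:6  d4:6  d5:6  d6:7  d7:4  d8:4  d9:0.
Shift Q→7.
Schedule M@1, O@3, P@1, N@3, Q@7: d1:5  d2:3  d3:6  d4:6  d5:6  d6:3  d7:4  d8:4  d9:4 — peak 6.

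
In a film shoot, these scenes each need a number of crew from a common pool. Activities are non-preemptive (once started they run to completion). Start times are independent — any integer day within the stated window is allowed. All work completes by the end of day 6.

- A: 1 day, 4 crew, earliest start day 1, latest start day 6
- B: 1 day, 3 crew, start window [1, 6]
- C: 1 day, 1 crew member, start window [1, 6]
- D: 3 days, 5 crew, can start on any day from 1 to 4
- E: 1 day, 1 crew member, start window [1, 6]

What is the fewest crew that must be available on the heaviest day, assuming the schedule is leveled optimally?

5

Early-start (A@1, B@1, C@1, D@1, E@1) gives peak 14: d1:14  d2:5  d3:5  d4:0  d5:0  d6:0.
Shift B→2, D→3, E→2.
Schedule A@1, B@2, C@1, D@3, E@2: d1:5  d2:4  d3:5  d4:5  d5:5  d6:0 — peak 5.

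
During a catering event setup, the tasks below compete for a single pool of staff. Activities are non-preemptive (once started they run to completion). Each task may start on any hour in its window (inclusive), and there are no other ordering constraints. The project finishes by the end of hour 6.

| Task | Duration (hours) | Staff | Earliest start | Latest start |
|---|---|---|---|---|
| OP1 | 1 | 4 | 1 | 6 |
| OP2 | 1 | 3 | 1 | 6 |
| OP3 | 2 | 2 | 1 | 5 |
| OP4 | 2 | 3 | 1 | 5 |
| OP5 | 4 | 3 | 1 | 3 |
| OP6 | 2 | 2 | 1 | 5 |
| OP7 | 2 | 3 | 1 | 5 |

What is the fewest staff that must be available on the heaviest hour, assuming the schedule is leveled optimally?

7

Early-start (OP1@1, OP2@1, OP3@1, OP4@1, OP5@1, OP6@1, OP7@1) gives peak 20: h1:20  h2:13  h3:3  h4:3  h5:0  h6:0.
Shift OP2→2, OP3→3, OP5→3, OP6→3, OP7→5.
Schedule OP1@1, OP2@2, OP3@3, OP4@1, OP5@3, OP6@3, OP7@5: h1:7  h2:6  h3:7  h4:7  h5:6  h6:6 — peak 7.
Total staffer-hours = 39 over 6 hours ⇒ peak ≥ ⌈39/6⌉ = 7, so 7 is optimal.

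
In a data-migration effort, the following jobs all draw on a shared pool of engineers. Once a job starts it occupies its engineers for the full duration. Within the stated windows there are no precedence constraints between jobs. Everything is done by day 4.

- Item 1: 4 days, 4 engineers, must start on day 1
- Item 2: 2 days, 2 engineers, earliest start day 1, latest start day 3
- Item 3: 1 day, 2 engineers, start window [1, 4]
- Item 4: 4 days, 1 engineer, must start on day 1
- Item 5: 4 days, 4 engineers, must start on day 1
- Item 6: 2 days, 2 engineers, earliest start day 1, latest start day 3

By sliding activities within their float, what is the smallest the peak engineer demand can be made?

13

Early-start (Item 1@1, Item 2@1, Item 3@1, Item 4@1, Item 5@1, Item 6@1) gives peak 15: d1:15  d2:13  d3:9  d4:9.
Shift Item 6→2.
Schedule Item 1@1, Item 2@1, Item 3@1, Item 4@1, Item 5@1, Item 6@2: d1:13  d2:13  d3:11  d4:9 — peak 13.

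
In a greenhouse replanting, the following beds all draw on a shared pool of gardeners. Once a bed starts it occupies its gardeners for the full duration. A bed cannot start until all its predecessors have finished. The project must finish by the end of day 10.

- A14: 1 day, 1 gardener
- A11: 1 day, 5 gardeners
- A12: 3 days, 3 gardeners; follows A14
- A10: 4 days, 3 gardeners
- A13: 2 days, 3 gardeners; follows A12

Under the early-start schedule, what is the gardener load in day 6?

At early start, day 6 has: A13.
Demand: 3 = 3.

3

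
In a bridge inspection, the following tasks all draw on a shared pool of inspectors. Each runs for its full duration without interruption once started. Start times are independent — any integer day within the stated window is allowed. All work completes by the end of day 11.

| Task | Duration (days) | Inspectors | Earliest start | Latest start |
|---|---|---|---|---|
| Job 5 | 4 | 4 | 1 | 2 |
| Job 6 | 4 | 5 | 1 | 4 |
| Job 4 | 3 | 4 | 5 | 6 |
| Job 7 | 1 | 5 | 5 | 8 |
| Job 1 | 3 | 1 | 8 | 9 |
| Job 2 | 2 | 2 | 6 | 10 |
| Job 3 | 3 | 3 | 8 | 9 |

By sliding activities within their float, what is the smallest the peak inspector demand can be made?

9

Schedule Job 5@1, Job 6@1, Job 4@5, Job 7@5, Job 1@8, Job 2@6, Job 3@8: d1:9  d2:9  d3:9  d4:9  d5:9  d6:6  d7:6  d8:4  d9:4  d10:4  d11:0 — peak 9.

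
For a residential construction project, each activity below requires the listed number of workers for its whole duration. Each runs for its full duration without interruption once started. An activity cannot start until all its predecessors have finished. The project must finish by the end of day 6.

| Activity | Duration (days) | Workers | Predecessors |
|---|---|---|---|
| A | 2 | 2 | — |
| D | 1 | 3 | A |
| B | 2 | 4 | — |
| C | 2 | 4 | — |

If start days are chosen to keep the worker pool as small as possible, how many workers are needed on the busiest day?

Early-start (A@1, D@3, B@1, C@1) gives peak 10: d1:10  d2:10  d3:3  d4:0  d5:0  d6:0.
Shift C→4.
Schedule A@1, D@3, B@1, C@4: d1:6  d2:6  d3:3  d4:4  d5:4  d6:0 — peak 6.

6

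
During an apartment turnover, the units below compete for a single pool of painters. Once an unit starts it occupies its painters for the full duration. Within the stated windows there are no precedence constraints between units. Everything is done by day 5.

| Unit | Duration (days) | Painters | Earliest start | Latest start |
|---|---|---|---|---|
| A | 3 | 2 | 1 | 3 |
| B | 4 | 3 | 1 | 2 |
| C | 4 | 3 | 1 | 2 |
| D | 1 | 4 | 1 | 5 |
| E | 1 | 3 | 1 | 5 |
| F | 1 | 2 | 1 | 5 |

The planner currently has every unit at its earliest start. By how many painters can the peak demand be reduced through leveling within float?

Early-start peak: d1:17  d2:8  d3:8  d4:6  d5:0 ⇒ 17.
Leveled (A@1, B@1, C@1, D@5, E@5, F@4): d1:8  d2:8  d3:8  d4:8  d5:7 ⇒ 8.
Reduction 17 − 8 = 9.

9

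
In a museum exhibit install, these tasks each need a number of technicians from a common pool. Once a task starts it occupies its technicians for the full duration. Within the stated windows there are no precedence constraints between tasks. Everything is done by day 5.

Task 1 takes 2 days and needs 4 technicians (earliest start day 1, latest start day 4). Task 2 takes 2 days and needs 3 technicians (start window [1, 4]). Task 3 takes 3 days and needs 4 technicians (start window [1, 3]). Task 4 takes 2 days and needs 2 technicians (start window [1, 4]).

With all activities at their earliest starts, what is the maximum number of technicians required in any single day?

Early-start schedule: Task 1@1, Task 2@1, Task 3@1, Task 4@1.
Load per day: day 1: 13, day 2: 13, day 3: 4, day 4: 0, day 5: 0.
Peak is 13.

13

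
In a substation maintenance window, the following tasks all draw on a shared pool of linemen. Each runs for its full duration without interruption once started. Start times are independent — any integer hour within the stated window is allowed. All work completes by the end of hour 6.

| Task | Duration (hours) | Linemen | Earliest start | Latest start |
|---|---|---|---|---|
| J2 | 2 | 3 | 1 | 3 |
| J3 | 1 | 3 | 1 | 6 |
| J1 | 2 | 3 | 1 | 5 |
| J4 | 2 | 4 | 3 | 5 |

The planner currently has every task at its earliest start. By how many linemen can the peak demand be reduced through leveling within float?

Early-start peak: h1:9  h2:6  h3:4  h4:4  h5:0  h6:0 ⇒ 9.
Leveled (J2@1, J3@1, J1@2, J4@4): h1:6  h2:6  h3:3  h4:4  h5:4  h6:0 ⇒ 6.
Reduction 9 − 6 = 3.

3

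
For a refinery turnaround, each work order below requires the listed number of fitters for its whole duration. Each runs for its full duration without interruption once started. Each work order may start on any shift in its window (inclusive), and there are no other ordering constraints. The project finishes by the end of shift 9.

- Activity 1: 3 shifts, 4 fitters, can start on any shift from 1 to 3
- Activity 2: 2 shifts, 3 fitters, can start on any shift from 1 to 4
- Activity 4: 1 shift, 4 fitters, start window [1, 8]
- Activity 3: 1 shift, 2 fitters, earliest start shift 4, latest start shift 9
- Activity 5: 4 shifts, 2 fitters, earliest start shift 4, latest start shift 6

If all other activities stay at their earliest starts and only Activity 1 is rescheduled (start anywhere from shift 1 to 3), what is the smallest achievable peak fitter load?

8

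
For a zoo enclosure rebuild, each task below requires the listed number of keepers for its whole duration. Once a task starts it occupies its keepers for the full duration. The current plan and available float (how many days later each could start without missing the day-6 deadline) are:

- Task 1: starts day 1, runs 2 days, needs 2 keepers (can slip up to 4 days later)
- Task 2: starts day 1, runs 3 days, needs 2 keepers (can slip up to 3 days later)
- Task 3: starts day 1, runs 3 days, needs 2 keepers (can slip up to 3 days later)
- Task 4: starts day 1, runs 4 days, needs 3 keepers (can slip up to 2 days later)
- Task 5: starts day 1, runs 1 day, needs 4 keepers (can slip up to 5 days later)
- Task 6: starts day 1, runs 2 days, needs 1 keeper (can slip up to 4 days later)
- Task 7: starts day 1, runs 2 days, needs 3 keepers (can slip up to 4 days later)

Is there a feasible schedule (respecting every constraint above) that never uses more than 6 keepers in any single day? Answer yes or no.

Total keeper-days = 40; over 6 days the average is 40/6 > 6, so some day must exceed 6.

no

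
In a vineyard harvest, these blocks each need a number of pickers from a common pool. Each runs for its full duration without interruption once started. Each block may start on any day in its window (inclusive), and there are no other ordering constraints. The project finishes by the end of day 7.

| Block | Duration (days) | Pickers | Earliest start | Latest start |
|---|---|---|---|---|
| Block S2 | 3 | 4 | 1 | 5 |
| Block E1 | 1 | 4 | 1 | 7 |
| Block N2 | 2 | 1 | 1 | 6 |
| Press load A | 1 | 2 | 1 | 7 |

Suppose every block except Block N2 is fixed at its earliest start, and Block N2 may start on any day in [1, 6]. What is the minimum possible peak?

10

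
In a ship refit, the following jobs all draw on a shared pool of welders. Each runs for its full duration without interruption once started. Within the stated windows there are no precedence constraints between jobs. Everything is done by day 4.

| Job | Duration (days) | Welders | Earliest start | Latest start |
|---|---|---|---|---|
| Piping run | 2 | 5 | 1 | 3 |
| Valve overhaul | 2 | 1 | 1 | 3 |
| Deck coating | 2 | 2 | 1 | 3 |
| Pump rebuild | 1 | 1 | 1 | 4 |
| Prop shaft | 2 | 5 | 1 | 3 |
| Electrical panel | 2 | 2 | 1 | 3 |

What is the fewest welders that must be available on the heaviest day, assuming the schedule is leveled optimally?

8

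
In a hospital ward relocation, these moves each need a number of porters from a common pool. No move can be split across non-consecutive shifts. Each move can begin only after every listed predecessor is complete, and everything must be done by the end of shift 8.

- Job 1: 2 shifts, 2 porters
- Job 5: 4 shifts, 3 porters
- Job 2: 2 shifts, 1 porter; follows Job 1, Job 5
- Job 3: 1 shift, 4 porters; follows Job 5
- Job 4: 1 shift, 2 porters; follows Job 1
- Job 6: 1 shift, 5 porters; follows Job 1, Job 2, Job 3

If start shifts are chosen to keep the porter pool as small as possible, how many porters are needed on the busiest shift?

5

Schedule Job 1@1, Job 5@1, Job 2@5, Job 3@5, Job 4@3, Job 6@7: s1:5  s2:5  s3:5  s4:3  s5:5  s6:1  s7:5  s8:0 — peak 5.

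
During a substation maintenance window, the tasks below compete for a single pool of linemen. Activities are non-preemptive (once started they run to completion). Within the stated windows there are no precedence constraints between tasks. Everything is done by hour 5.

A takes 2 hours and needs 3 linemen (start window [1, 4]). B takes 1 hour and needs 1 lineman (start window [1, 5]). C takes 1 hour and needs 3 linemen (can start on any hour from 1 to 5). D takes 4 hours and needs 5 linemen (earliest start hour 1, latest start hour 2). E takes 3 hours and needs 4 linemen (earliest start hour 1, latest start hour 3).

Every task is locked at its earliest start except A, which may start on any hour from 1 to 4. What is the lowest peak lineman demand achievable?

13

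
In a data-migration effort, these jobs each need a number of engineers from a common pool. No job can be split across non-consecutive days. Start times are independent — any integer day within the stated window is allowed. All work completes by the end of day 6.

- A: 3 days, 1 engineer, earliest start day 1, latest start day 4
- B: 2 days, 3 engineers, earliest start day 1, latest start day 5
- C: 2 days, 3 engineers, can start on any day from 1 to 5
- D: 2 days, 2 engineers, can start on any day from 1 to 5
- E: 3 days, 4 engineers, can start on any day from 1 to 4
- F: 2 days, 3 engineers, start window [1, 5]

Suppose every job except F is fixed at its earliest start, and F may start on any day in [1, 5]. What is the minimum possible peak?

F@1: d1:16  d2:16  d3:5  d4:0  d5:0  d6:0 → peak 16
F@2: d1:13  d2:16  d3:8  d4:0  d5:0  d6:0 → peak 16
F@3: d1:13  d2:13  d3:8  d4:3  d5:0  d6:0 → peak 13
F@4: d1:13  d2:13  d3:5  d4:3  d5:3  d6:0 → peak 13
F@5: d1:13  d2:13  d3:5  d4:0  d5:3  d6:3 → peak 13
Best is F@3, peak 13.

13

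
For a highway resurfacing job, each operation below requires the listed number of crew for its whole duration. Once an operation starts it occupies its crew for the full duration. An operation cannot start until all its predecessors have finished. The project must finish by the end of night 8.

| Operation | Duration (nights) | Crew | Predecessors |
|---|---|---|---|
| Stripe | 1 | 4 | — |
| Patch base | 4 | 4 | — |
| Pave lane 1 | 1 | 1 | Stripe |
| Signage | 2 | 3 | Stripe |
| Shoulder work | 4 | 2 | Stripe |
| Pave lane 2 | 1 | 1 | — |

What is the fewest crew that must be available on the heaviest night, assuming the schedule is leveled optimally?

Early-start (Stripe@1, Patch base@1, Pave lane 1@2, Signage@2, Shoulder work@2, Pave lane 2@1) gives peak 10: n1:9  n2:10  n3:9  n4:6  n5:2  n6:0  n7:0  n8:0.
Shift Patch base→2, Signage→6, Shoulder work→3.
Schedule Stripe@1, Patch base@2, Pave lane 1@2, Signage@6, Shoulder work@3, Pave lane 2@1: n1:5  n2:5  n3:6  n4:6  n5:6  n6:5  n7:3  n8:0 — peak 6.

6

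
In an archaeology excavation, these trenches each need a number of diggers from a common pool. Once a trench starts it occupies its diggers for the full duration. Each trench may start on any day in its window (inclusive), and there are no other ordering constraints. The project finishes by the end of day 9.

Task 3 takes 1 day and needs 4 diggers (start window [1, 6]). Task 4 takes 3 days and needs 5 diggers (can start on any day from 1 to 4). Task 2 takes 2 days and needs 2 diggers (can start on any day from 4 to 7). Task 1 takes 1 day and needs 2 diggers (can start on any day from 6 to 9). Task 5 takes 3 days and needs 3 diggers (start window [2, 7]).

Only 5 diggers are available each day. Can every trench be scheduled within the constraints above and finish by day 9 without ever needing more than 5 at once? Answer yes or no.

yes

Schedule Task 3@1, Task 4@2, Task 2@5, Task 1@6, Task 5@7: d1:4  d2:5  d3:5  d4:5  d5:2  d6:4  d7:3  d8:3  d9:3 — peak 5 ≤ 5.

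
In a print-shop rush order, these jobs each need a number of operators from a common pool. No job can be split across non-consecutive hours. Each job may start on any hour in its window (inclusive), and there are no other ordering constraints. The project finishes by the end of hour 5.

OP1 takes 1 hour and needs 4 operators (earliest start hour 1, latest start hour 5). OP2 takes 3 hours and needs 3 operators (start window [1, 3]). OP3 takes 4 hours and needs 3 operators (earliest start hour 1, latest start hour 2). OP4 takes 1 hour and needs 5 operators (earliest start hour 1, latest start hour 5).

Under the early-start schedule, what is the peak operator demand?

Early-start schedule: OP1@1, OP2@1, OP3@1, OP4@1.
Load per hour: hour 1: 15, hour 2: 6, hour 3: 6, hour 4: 3, hour 5: 0.
Peak is 15.

15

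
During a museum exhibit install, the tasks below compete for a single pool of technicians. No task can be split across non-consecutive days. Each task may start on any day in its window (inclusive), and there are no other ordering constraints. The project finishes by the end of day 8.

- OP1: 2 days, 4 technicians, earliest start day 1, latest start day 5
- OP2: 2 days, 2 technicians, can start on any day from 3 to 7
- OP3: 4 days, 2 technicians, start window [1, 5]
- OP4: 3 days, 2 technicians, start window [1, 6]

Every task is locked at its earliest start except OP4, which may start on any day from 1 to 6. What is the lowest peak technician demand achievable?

OP4@1: d1:8  d2:8  d3:6  d4:4  d5:0  d6:0  d7:0  d8:0 → peak 8
OP4@2: d1:6  d2:8  d3:6  d4:6  d5:0  d6:0  d7:0  d8:0 → peak 8
OP4@3: d1:6  d2:6  d3:6  d4:6  d5:2  d6:0  d7:0  d8:0 → peak 6
OP4@4: d1:6  d2:6  d3:4  d4:6  d5:2  d6:2  d7:0  d8:0 → peak 6
OP4@5: d1:6  d2:6  d3:4  d4:4  d5:2  d6:2  d7:2  d8:0 → peak 6
OP4@6: d1:6  d2:6  d3:4  d4:4  d5:0  d6:2  d7:2  d8:2 → peak 6
Best is OP4@3, peak 6.

6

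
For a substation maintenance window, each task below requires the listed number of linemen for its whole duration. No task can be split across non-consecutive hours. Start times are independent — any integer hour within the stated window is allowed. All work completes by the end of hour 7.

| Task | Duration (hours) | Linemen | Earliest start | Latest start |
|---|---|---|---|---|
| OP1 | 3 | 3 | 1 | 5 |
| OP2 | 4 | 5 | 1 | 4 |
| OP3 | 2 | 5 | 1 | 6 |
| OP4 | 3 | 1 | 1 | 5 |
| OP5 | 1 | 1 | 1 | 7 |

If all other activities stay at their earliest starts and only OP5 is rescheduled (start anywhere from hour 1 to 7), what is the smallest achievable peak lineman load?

14

OP5@1: h1:15  h2:14  h3:9  h4:5  h5:0  h6:0  h7:0 → peak 15
OP5@2: h1:14  h2:15  h3:9  h4:5  h5:0  h6:0  h7:0 → peak 15
OP5@3: h1:14  h2:14  h3:10  h4:5  h5:0  h6:0  h7:0 → peak 14
OP5@4: h1:14  h2:14  h3:9  h4:6  h5:0  h6:0  h7:0 → peak 14
OP5@5: h1:14  h2:14  h3:9  h4:5  h5:1  h6:0  h7:0 → peak 14
OP5@6: h1:14  h2:14  h3:9  h4:5  h5:0  h6:1  h7:0 → peak 14
OP5@7: h1:14  h2:14  h3:9  h4:5  h5:0  h6:0  h7:1 → peak 14
Best is OP5@3, peak 14.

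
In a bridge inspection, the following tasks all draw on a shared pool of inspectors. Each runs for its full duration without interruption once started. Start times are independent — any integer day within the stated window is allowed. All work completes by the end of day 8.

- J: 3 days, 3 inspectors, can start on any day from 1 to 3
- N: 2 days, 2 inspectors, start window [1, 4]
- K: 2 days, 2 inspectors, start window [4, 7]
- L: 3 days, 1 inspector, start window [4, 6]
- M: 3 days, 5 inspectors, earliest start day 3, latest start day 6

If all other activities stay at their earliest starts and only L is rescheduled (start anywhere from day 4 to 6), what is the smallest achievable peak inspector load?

8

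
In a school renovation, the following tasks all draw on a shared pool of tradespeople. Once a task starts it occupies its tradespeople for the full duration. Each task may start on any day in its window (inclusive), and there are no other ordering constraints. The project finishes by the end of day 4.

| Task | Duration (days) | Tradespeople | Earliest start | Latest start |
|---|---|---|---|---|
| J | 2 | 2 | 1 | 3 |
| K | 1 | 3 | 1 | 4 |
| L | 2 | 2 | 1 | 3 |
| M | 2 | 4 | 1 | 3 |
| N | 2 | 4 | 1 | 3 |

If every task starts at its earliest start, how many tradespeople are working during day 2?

12

At early start, day 2 has: J, L, M, N.
Demand: 2 + 2 + 4 + 4 = 12.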